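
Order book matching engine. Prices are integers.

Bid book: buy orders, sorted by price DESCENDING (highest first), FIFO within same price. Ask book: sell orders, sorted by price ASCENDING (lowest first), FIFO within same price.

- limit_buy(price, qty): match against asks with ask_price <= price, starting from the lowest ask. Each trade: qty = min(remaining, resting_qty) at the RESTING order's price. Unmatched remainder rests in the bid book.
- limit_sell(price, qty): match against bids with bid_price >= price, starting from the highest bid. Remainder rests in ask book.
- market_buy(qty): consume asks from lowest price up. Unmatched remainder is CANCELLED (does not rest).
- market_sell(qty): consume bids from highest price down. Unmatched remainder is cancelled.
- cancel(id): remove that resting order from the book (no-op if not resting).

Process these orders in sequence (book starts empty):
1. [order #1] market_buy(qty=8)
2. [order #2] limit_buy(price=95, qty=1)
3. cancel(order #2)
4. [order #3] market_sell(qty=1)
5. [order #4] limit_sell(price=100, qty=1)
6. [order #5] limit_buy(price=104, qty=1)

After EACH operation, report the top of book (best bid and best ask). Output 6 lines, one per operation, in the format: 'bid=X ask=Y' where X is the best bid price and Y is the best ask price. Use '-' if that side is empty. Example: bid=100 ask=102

Answer: bid=- ask=-
bid=95 ask=-
bid=- ask=-
bid=- ask=-
bid=- ask=100
bid=- ask=-

Derivation:
After op 1 [order #1] market_buy(qty=8): fills=none; bids=[-] asks=[-]
After op 2 [order #2] limit_buy(price=95, qty=1): fills=none; bids=[#2:1@95] asks=[-]
After op 3 cancel(order #2): fills=none; bids=[-] asks=[-]
After op 4 [order #3] market_sell(qty=1): fills=none; bids=[-] asks=[-]
After op 5 [order #4] limit_sell(price=100, qty=1): fills=none; bids=[-] asks=[#4:1@100]
After op 6 [order #5] limit_buy(price=104, qty=1): fills=#5x#4:1@100; bids=[-] asks=[-]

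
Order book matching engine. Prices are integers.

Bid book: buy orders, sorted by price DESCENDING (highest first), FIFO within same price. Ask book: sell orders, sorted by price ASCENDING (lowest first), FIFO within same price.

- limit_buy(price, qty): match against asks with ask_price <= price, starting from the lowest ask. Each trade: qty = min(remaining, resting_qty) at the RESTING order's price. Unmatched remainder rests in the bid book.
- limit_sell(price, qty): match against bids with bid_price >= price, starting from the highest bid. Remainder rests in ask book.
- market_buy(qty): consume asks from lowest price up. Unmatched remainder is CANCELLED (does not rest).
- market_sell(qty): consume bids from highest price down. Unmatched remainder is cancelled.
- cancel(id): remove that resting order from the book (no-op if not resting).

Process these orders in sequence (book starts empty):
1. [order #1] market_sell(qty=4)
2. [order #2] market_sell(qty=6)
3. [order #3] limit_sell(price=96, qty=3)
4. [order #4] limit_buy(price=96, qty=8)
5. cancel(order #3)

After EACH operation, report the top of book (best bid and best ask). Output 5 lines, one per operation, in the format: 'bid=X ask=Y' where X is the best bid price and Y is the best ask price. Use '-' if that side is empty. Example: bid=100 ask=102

After op 1 [order #1] market_sell(qty=4): fills=none; bids=[-] asks=[-]
After op 2 [order #2] market_sell(qty=6): fills=none; bids=[-] asks=[-]
After op 3 [order #3] limit_sell(price=96, qty=3): fills=none; bids=[-] asks=[#3:3@96]
After op 4 [order #4] limit_buy(price=96, qty=8): fills=#4x#3:3@96; bids=[#4:5@96] asks=[-]
After op 5 cancel(order #3): fills=none; bids=[#4:5@96] asks=[-]

Answer: bid=- ask=-
bid=- ask=-
bid=- ask=96
bid=96 ask=-
bid=96 ask=-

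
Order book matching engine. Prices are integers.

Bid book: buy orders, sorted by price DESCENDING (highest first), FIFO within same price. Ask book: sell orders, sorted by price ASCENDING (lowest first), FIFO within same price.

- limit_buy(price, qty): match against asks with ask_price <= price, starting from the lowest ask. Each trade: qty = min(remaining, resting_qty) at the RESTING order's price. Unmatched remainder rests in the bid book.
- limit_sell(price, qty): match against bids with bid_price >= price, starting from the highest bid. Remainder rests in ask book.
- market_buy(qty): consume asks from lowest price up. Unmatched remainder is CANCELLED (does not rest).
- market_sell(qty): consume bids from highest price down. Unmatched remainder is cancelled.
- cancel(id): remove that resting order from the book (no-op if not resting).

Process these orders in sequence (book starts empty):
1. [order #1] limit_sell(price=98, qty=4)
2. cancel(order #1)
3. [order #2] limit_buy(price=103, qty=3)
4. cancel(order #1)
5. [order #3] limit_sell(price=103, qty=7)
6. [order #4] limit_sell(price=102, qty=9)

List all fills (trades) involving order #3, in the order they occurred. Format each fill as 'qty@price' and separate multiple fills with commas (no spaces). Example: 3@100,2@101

Answer: 3@103

Derivation:
After op 1 [order #1] limit_sell(price=98, qty=4): fills=none; bids=[-] asks=[#1:4@98]
After op 2 cancel(order #1): fills=none; bids=[-] asks=[-]
After op 3 [order #2] limit_buy(price=103, qty=3): fills=none; bids=[#2:3@103] asks=[-]
After op 4 cancel(order #1): fills=none; bids=[#2:3@103] asks=[-]
After op 5 [order #3] limit_sell(price=103, qty=7): fills=#2x#3:3@103; bids=[-] asks=[#3:4@103]
After op 6 [order #4] limit_sell(price=102, qty=9): fills=none; bids=[-] asks=[#4:9@102 #3:4@103]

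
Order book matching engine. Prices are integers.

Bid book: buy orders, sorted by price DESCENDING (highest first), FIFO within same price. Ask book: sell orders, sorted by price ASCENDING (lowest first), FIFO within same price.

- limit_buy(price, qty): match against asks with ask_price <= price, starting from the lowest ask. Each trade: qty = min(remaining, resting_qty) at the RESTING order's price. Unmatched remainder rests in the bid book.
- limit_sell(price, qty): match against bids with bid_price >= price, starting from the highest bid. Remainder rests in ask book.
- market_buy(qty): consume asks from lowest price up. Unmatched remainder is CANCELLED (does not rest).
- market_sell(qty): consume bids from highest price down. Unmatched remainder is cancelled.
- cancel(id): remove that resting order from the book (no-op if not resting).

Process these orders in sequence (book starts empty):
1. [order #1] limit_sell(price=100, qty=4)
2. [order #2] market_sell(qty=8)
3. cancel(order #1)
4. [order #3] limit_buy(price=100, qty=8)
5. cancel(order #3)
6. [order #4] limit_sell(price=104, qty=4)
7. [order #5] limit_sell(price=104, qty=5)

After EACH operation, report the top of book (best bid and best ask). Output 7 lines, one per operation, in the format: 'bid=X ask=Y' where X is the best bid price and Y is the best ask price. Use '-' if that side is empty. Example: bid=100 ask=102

After op 1 [order #1] limit_sell(price=100, qty=4): fills=none; bids=[-] asks=[#1:4@100]
After op 2 [order #2] market_sell(qty=8): fills=none; bids=[-] asks=[#1:4@100]
After op 3 cancel(order #1): fills=none; bids=[-] asks=[-]
After op 4 [order #3] limit_buy(price=100, qty=8): fills=none; bids=[#3:8@100] asks=[-]
After op 5 cancel(order #3): fills=none; bids=[-] asks=[-]
After op 6 [order #4] limit_sell(price=104, qty=4): fills=none; bids=[-] asks=[#4:4@104]
After op 7 [order #5] limit_sell(price=104, qty=5): fills=none; bids=[-] asks=[#4:4@104 #5:5@104]

Answer: bid=- ask=100
bid=- ask=100
bid=- ask=-
bid=100 ask=-
bid=- ask=-
bid=- ask=104
bid=- ask=104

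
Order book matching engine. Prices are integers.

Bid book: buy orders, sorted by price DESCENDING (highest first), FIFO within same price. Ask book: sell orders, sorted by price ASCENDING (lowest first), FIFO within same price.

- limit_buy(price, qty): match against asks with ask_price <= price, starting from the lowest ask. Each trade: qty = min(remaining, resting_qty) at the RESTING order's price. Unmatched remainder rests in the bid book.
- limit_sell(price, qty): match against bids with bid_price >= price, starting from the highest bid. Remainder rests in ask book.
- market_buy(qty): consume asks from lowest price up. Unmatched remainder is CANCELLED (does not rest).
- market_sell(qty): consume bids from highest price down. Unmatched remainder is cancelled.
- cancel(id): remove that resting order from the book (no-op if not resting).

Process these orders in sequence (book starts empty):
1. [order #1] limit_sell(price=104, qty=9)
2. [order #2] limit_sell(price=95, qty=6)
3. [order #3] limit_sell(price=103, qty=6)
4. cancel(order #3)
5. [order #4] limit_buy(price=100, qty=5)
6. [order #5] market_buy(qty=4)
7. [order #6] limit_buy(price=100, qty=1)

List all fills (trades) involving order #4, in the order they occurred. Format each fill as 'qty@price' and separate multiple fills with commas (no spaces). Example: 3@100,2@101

Answer: 5@95

Derivation:
After op 1 [order #1] limit_sell(price=104, qty=9): fills=none; bids=[-] asks=[#1:9@104]
After op 2 [order #2] limit_sell(price=95, qty=6): fills=none; bids=[-] asks=[#2:6@95 #1:9@104]
After op 3 [order #3] limit_sell(price=103, qty=6): fills=none; bids=[-] asks=[#2:6@95 #3:6@103 #1:9@104]
After op 4 cancel(order #3): fills=none; bids=[-] asks=[#2:6@95 #1:9@104]
After op 5 [order #4] limit_buy(price=100, qty=5): fills=#4x#2:5@95; bids=[-] asks=[#2:1@95 #1:9@104]
After op 6 [order #5] market_buy(qty=4): fills=#5x#2:1@95 #5x#1:3@104; bids=[-] asks=[#1:6@104]
After op 7 [order #6] limit_buy(price=100, qty=1): fills=none; bids=[#6:1@100] asks=[#1:6@104]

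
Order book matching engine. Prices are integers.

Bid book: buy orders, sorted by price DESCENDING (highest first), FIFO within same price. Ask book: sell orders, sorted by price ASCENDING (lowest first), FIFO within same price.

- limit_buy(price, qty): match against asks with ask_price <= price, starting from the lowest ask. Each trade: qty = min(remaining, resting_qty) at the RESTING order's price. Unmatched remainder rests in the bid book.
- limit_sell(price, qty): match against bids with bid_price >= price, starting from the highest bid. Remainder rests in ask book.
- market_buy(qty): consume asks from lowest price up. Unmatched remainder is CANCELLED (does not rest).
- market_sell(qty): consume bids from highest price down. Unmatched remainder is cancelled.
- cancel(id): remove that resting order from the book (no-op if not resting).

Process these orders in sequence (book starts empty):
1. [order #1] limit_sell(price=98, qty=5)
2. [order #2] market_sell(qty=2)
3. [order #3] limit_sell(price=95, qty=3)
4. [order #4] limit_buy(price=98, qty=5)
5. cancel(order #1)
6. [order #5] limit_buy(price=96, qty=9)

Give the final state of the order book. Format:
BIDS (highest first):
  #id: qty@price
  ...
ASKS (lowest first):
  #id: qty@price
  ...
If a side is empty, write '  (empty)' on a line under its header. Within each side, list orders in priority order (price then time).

Answer: BIDS (highest first):
  #5: 9@96
ASKS (lowest first):
  (empty)

Derivation:
After op 1 [order #1] limit_sell(price=98, qty=5): fills=none; bids=[-] asks=[#1:5@98]
After op 2 [order #2] market_sell(qty=2): fills=none; bids=[-] asks=[#1:5@98]
After op 3 [order #3] limit_sell(price=95, qty=3): fills=none; bids=[-] asks=[#3:3@95 #1:5@98]
After op 4 [order #4] limit_buy(price=98, qty=5): fills=#4x#3:3@95 #4x#1:2@98; bids=[-] asks=[#1:3@98]
After op 5 cancel(order #1): fills=none; bids=[-] asks=[-]
After op 6 [order #5] limit_buy(price=96, qty=9): fills=none; bids=[#5:9@96] asks=[-]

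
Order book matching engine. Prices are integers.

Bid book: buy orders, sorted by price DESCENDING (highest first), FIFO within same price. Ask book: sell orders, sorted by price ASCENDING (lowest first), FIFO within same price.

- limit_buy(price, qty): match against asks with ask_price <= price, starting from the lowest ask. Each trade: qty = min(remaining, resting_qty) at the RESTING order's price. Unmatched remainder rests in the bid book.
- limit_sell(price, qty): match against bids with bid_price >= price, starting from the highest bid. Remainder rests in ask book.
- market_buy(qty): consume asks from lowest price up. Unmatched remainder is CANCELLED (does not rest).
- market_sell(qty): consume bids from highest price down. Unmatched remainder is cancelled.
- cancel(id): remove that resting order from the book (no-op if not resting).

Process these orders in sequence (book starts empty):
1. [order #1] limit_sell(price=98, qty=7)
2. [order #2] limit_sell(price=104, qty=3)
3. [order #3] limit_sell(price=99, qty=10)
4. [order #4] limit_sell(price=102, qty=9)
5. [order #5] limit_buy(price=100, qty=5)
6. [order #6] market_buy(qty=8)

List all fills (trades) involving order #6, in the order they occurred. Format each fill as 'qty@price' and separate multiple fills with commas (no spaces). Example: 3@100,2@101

Answer: 2@98,6@99

Derivation:
After op 1 [order #1] limit_sell(price=98, qty=7): fills=none; bids=[-] asks=[#1:7@98]
After op 2 [order #2] limit_sell(price=104, qty=3): fills=none; bids=[-] asks=[#1:7@98 #2:3@104]
After op 3 [order #3] limit_sell(price=99, qty=10): fills=none; bids=[-] asks=[#1:7@98 #3:10@99 #2:3@104]
After op 4 [order #4] limit_sell(price=102, qty=9): fills=none; bids=[-] asks=[#1:7@98 #3:10@99 #4:9@102 #2:3@104]
After op 5 [order #5] limit_buy(price=100, qty=5): fills=#5x#1:5@98; bids=[-] asks=[#1:2@98 #3:10@99 #4:9@102 #2:3@104]
After op 6 [order #6] market_buy(qty=8): fills=#6x#1:2@98 #6x#3:6@99; bids=[-] asks=[#3:4@99 #4:9@102 #2:3@104]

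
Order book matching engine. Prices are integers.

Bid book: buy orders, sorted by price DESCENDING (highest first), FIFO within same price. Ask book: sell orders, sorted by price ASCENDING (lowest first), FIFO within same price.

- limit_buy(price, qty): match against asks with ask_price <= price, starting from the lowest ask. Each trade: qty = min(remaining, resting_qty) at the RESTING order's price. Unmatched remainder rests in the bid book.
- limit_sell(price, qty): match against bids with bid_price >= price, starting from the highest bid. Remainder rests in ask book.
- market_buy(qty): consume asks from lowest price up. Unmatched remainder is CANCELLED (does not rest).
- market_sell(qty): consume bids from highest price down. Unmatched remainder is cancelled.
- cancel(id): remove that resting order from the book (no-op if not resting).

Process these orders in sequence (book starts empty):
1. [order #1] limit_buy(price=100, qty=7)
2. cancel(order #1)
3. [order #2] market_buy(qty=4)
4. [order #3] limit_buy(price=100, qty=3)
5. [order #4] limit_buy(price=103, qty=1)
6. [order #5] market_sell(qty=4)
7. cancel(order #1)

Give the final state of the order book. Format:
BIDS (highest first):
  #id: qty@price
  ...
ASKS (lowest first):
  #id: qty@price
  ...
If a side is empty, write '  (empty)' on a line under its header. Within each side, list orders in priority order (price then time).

Answer: BIDS (highest first):
  (empty)
ASKS (lowest first):
  (empty)

Derivation:
After op 1 [order #1] limit_buy(price=100, qty=7): fills=none; bids=[#1:7@100] asks=[-]
After op 2 cancel(order #1): fills=none; bids=[-] asks=[-]
After op 3 [order #2] market_buy(qty=4): fills=none; bids=[-] asks=[-]
After op 4 [order #3] limit_buy(price=100, qty=3): fills=none; bids=[#3:3@100] asks=[-]
After op 5 [order #4] limit_buy(price=103, qty=1): fills=none; bids=[#4:1@103 #3:3@100] asks=[-]
After op 6 [order #5] market_sell(qty=4): fills=#4x#5:1@103 #3x#5:3@100; bids=[-] asks=[-]
After op 7 cancel(order #1): fills=none; bids=[-] asks=[-]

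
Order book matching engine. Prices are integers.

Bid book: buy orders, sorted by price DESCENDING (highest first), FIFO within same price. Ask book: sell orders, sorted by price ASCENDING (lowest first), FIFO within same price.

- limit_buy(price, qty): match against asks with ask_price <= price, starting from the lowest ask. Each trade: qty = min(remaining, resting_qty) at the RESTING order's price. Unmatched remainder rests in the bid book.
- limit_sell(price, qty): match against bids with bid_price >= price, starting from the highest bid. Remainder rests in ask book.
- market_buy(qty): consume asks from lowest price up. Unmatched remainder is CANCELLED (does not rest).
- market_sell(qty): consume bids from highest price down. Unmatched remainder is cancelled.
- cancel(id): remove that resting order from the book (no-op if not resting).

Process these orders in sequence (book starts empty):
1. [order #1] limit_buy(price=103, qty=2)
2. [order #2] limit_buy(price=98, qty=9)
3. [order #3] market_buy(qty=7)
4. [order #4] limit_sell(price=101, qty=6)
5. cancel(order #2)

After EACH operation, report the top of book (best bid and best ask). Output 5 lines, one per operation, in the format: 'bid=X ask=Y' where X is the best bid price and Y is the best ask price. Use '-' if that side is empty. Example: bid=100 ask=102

After op 1 [order #1] limit_buy(price=103, qty=2): fills=none; bids=[#1:2@103] asks=[-]
After op 2 [order #2] limit_buy(price=98, qty=9): fills=none; bids=[#1:2@103 #2:9@98] asks=[-]
After op 3 [order #3] market_buy(qty=7): fills=none; bids=[#1:2@103 #2:9@98] asks=[-]
After op 4 [order #4] limit_sell(price=101, qty=6): fills=#1x#4:2@103; bids=[#2:9@98] asks=[#4:4@101]
After op 5 cancel(order #2): fills=none; bids=[-] asks=[#4:4@101]

Answer: bid=103 ask=-
bid=103 ask=-
bid=103 ask=-
bid=98 ask=101
bid=- ask=101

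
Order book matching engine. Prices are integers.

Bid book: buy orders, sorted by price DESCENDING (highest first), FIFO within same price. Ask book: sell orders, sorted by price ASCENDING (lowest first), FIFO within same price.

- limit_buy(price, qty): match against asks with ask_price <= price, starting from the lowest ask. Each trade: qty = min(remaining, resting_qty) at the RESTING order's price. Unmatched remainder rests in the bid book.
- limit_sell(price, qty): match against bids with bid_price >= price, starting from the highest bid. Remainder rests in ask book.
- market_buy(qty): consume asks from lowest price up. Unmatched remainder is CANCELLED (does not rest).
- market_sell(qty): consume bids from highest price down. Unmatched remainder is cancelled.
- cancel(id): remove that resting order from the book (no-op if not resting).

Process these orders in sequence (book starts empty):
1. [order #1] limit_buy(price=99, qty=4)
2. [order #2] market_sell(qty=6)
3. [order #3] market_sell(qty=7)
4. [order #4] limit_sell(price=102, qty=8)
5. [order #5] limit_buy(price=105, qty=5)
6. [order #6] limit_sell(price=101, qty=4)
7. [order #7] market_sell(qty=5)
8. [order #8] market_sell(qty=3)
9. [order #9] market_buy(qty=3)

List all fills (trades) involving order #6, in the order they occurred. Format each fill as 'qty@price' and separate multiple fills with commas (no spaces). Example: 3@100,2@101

After op 1 [order #1] limit_buy(price=99, qty=4): fills=none; bids=[#1:4@99] asks=[-]
After op 2 [order #2] market_sell(qty=6): fills=#1x#2:4@99; bids=[-] asks=[-]
After op 3 [order #3] market_sell(qty=7): fills=none; bids=[-] asks=[-]
After op 4 [order #4] limit_sell(price=102, qty=8): fills=none; bids=[-] asks=[#4:8@102]
After op 5 [order #5] limit_buy(price=105, qty=5): fills=#5x#4:5@102; bids=[-] asks=[#4:3@102]
After op 6 [order #6] limit_sell(price=101, qty=4): fills=none; bids=[-] asks=[#6:4@101 #4:3@102]
After op 7 [order #7] market_sell(qty=5): fills=none; bids=[-] asks=[#6:4@101 #4:3@102]
After op 8 [order #8] market_sell(qty=3): fills=none; bids=[-] asks=[#6:4@101 #4:3@102]
After op 9 [order #9] market_buy(qty=3): fills=#9x#6:3@101; bids=[-] asks=[#6:1@101 #4:3@102]

Answer: 3@101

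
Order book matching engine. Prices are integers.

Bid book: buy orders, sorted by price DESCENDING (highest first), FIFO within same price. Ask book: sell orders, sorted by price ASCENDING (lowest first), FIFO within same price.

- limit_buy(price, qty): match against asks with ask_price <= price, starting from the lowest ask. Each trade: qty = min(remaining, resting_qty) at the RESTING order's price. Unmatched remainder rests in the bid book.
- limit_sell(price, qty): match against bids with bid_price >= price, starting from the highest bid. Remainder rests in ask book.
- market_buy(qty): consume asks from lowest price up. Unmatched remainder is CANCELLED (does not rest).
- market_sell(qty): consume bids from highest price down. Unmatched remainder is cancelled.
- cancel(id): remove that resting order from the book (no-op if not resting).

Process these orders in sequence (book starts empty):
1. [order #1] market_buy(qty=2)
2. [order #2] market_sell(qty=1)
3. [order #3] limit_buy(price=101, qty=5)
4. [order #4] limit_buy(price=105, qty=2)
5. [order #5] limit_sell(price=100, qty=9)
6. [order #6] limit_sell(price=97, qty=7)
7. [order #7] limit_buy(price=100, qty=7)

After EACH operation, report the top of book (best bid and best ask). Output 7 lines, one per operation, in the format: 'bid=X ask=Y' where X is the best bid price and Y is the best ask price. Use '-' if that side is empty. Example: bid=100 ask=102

After op 1 [order #1] market_buy(qty=2): fills=none; bids=[-] asks=[-]
After op 2 [order #2] market_sell(qty=1): fills=none; bids=[-] asks=[-]
After op 3 [order #3] limit_buy(price=101, qty=5): fills=none; bids=[#3:5@101] asks=[-]
After op 4 [order #4] limit_buy(price=105, qty=2): fills=none; bids=[#4:2@105 #3:5@101] asks=[-]
After op 5 [order #5] limit_sell(price=100, qty=9): fills=#4x#5:2@105 #3x#5:5@101; bids=[-] asks=[#5:2@100]
After op 6 [order #6] limit_sell(price=97, qty=7): fills=none; bids=[-] asks=[#6:7@97 #5:2@100]
After op 7 [order #7] limit_buy(price=100, qty=7): fills=#7x#6:7@97; bids=[-] asks=[#5:2@100]

Answer: bid=- ask=-
bid=- ask=-
bid=101 ask=-
bid=105 ask=-
bid=- ask=100
bid=- ask=97
bid=- ask=100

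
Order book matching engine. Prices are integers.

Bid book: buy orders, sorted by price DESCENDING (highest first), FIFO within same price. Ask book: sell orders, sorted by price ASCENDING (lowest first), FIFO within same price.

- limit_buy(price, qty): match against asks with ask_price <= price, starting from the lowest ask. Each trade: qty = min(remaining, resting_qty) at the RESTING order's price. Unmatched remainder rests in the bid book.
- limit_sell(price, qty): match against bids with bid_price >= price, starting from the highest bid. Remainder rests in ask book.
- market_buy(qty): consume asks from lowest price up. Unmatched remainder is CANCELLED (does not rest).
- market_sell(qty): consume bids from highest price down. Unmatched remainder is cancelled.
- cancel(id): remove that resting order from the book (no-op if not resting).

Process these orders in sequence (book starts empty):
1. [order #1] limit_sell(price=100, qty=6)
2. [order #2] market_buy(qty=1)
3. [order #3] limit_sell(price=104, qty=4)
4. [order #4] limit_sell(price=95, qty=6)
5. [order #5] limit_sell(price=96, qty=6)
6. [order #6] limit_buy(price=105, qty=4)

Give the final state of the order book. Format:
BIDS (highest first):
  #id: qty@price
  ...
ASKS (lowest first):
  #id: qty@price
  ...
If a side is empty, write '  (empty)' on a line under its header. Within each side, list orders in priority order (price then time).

After op 1 [order #1] limit_sell(price=100, qty=6): fills=none; bids=[-] asks=[#1:6@100]
After op 2 [order #2] market_buy(qty=1): fills=#2x#1:1@100; bids=[-] asks=[#1:5@100]
After op 3 [order #3] limit_sell(price=104, qty=4): fills=none; bids=[-] asks=[#1:5@100 #3:4@104]
After op 4 [order #4] limit_sell(price=95, qty=6): fills=none; bids=[-] asks=[#4:6@95 #1:5@100 #3:4@104]
After op 5 [order #5] limit_sell(price=96, qty=6): fills=none; bids=[-] asks=[#4:6@95 #5:6@96 #1:5@100 #3:4@104]
After op 6 [order #6] limit_buy(price=105, qty=4): fills=#6x#4:4@95; bids=[-] asks=[#4:2@95 #5:6@96 #1:5@100 #3:4@104]

Answer: BIDS (highest first):
  (empty)
ASKS (lowest first):
  #4: 2@95
  #5: 6@96
  #1: 5@100
  #3: 4@104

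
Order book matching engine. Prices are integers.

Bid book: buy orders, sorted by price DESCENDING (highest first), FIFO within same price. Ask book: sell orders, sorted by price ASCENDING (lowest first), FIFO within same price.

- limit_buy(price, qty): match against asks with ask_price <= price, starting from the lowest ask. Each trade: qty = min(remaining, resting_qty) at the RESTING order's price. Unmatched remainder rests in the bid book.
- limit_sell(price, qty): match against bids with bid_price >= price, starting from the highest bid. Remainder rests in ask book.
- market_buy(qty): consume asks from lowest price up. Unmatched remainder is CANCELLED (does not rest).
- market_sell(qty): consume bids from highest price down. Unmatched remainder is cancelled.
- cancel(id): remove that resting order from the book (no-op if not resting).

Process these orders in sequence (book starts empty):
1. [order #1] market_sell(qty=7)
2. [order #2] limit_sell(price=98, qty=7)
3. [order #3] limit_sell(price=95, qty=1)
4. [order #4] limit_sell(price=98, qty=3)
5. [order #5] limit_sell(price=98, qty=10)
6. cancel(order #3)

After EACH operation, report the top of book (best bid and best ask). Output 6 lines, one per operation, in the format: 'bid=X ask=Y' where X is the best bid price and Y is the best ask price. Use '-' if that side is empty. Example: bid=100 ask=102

Answer: bid=- ask=-
bid=- ask=98
bid=- ask=95
bid=- ask=95
bid=- ask=95
bid=- ask=98

Derivation:
After op 1 [order #1] market_sell(qty=7): fills=none; bids=[-] asks=[-]
After op 2 [order #2] limit_sell(price=98, qty=7): fills=none; bids=[-] asks=[#2:7@98]
After op 3 [order #3] limit_sell(price=95, qty=1): fills=none; bids=[-] asks=[#3:1@95 #2:7@98]
After op 4 [order #4] limit_sell(price=98, qty=3): fills=none; bids=[-] asks=[#3:1@95 #2:7@98 #4:3@98]
After op 5 [order #5] limit_sell(price=98, qty=10): fills=none; bids=[-] asks=[#3:1@95 #2:7@98 #4:3@98 #5:10@98]
After op 6 cancel(order #3): fills=none; bids=[-] asks=[#2:7@98 #4:3@98 #5:10@98]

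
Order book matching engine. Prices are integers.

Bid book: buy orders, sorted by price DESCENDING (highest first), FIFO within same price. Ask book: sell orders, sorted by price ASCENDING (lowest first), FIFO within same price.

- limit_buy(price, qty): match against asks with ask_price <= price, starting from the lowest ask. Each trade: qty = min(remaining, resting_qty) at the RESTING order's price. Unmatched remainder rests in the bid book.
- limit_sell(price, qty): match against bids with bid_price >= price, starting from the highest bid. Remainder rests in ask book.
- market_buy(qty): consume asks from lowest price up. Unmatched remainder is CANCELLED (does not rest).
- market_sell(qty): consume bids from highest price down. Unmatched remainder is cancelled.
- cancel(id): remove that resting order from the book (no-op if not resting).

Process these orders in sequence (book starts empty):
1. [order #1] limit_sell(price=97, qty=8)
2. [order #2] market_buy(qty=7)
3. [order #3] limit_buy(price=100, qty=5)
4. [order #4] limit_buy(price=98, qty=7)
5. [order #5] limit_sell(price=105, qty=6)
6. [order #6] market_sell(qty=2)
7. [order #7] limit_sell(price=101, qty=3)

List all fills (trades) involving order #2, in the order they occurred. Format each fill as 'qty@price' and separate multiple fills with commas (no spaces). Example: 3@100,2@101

Answer: 7@97

Derivation:
After op 1 [order #1] limit_sell(price=97, qty=8): fills=none; bids=[-] asks=[#1:8@97]
After op 2 [order #2] market_buy(qty=7): fills=#2x#1:7@97; bids=[-] asks=[#1:1@97]
After op 3 [order #3] limit_buy(price=100, qty=5): fills=#3x#1:1@97; bids=[#3:4@100] asks=[-]
After op 4 [order #4] limit_buy(price=98, qty=7): fills=none; bids=[#3:4@100 #4:7@98] asks=[-]
After op 5 [order #5] limit_sell(price=105, qty=6): fills=none; bids=[#3:4@100 #4:7@98] asks=[#5:6@105]
After op 6 [order #6] market_sell(qty=2): fills=#3x#6:2@100; bids=[#3:2@100 #4:7@98] asks=[#5:6@105]
After op 7 [order #7] limit_sell(price=101, qty=3): fills=none; bids=[#3:2@100 #4:7@98] asks=[#7:3@101 #5:6@105]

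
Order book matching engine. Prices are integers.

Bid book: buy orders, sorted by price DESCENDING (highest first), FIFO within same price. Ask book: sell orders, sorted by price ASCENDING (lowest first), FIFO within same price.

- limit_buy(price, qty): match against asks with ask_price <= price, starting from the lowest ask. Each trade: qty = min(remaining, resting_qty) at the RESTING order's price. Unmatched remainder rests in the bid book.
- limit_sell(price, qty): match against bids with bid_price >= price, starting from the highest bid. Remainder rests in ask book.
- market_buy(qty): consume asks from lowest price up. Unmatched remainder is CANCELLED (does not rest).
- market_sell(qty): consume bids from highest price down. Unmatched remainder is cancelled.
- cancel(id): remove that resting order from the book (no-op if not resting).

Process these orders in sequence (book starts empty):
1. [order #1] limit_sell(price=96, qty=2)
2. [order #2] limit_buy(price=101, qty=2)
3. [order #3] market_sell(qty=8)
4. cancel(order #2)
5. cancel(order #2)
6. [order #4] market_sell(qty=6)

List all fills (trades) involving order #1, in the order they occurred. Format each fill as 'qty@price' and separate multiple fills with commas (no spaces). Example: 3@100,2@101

Answer: 2@96

Derivation:
After op 1 [order #1] limit_sell(price=96, qty=2): fills=none; bids=[-] asks=[#1:2@96]
After op 2 [order #2] limit_buy(price=101, qty=2): fills=#2x#1:2@96; bids=[-] asks=[-]
After op 3 [order #3] market_sell(qty=8): fills=none; bids=[-] asks=[-]
After op 4 cancel(order #2): fills=none; bids=[-] asks=[-]
After op 5 cancel(order #2): fills=none; bids=[-] asks=[-]
After op 6 [order #4] market_sell(qty=6): fills=none; bids=[-] asks=[-]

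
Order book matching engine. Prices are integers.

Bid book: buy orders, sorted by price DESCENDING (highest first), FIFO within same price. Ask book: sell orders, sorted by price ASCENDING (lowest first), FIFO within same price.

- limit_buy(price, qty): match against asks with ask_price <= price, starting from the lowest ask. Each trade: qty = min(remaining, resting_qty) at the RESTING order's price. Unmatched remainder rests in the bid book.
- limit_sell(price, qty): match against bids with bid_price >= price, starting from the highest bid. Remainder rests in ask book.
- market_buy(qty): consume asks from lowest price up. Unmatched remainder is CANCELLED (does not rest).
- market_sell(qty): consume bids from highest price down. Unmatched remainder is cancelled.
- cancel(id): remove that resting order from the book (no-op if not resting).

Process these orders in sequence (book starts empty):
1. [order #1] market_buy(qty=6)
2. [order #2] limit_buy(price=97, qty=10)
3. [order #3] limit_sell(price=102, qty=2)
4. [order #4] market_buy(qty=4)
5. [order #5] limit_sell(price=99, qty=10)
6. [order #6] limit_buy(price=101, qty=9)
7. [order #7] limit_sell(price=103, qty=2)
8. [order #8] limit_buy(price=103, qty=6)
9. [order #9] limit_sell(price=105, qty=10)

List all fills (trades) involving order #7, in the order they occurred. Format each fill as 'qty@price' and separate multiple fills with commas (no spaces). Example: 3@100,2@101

After op 1 [order #1] market_buy(qty=6): fills=none; bids=[-] asks=[-]
After op 2 [order #2] limit_buy(price=97, qty=10): fills=none; bids=[#2:10@97] asks=[-]
After op 3 [order #3] limit_sell(price=102, qty=2): fills=none; bids=[#2:10@97] asks=[#3:2@102]
After op 4 [order #4] market_buy(qty=4): fills=#4x#3:2@102; bids=[#2:10@97] asks=[-]
After op 5 [order #5] limit_sell(price=99, qty=10): fills=none; bids=[#2:10@97] asks=[#5:10@99]
After op 6 [order #6] limit_buy(price=101, qty=9): fills=#6x#5:9@99; bids=[#2:10@97] asks=[#5:1@99]
After op 7 [order #7] limit_sell(price=103, qty=2): fills=none; bids=[#2:10@97] asks=[#5:1@99 #7:2@103]
After op 8 [order #8] limit_buy(price=103, qty=6): fills=#8x#5:1@99 #8x#7:2@103; bids=[#8:3@103 #2:10@97] asks=[-]
After op 9 [order #9] limit_sell(price=105, qty=10): fills=none; bids=[#8:3@103 #2:10@97] asks=[#9:10@105]

Answer: 2@103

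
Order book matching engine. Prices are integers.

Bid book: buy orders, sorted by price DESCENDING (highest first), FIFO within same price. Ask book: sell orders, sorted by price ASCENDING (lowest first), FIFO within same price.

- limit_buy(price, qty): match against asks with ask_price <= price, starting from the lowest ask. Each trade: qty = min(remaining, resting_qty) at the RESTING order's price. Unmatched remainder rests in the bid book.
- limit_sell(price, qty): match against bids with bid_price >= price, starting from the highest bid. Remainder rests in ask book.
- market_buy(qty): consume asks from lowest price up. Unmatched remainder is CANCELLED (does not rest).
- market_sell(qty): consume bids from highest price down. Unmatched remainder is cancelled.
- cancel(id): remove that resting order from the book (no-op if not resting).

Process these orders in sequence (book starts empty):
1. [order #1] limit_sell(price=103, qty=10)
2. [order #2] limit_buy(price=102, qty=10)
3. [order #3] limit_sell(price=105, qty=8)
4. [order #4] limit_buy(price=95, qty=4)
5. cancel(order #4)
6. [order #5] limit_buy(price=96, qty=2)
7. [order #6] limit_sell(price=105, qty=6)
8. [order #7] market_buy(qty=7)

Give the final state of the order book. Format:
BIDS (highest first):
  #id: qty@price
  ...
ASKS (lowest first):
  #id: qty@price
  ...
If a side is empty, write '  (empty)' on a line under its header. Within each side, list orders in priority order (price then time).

Answer: BIDS (highest first):
  #2: 10@102
  #5: 2@96
ASKS (lowest first):
  #1: 3@103
  #3: 8@105
  #6: 6@105

Derivation:
After op 1 [order #1] limit_sell(price=103, qty=10): fills=none; bids=[-] asks=[#1:10@103]
After op 2 [order #2] limit_buy(price=102, qty=10): fills=none; bids=[#2:10@102] asks=[#1:10@103]
After op 3 [order #3] limit_sell(price=105, qty=8): fills=none; bids=[#2:10@102] asks=[#1:10@103 #3:8@105]
After op 4 [order #4] limit_buy(price=95, qty=4): fills=none; bids=[#2:10@102 #4:4@95] asks=[#1:10@103 #3:8@105]
After op 5 cancel(order #4): fills=none; bids=[#2:10@102] asks=[#1:10@103 #3:8@105]
After op 6 [order #5] limit_buy(price=96, qty=2): fills=none; bids=[#2:10@102 #5:2@96] asks=[#1:10@103 #3:8@105]
After op 7 [order #6] limit_sell(price=105, qty=6): fills=none; bids=[#2:10@102 #5:2@96] asks=[#1:10@103 #3:8@105 #6:6@105]
After op 8 [order #7] market_buy(qty=7): fills=#7x#1:7@103; bids=[#2:10@102 #5:2@96] asks=[#1:3@103 #3:8@105 #6:6@105]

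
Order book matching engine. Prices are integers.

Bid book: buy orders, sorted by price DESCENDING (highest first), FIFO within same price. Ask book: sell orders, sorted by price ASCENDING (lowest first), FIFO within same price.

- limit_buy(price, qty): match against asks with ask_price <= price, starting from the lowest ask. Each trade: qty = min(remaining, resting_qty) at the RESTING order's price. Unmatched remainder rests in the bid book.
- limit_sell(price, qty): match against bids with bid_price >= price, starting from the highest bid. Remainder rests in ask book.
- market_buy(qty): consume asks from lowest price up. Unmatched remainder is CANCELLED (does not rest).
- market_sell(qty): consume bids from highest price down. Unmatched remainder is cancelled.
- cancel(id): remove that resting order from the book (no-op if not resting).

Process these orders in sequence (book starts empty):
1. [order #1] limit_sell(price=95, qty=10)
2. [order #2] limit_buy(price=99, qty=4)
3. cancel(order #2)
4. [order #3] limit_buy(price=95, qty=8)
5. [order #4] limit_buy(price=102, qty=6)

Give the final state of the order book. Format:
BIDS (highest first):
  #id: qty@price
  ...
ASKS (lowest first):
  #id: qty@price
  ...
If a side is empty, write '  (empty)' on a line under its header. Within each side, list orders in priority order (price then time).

After op 1 [order #1] limit_sell(price=95, qty=10): fills=none; bids=[-] asks=[#1:10@95]
After op 2 [order #2] limit_buy(price=99, qty=4): fills=#2x#1:4@95; bids=[-] asks=[#1:6@95]
After op 3 cancel(order #2): fills=none; bids=[-] asks=[#1:6@95]
After op 4 [order #3] limit_buy(price=95, qty=8): fills=#3x#1:6@95; bids=[#3:2@95] asks=[-]
After op 5 [order #4] limit_buy(price=102, qty=6): fills=none; bids=[#4:6@102 #3:2@95] asks=[-]

Answer: BIDS (highest first):
  #4: 6@102
  #3: 2@95
ASKS (lowest first):
  (empty)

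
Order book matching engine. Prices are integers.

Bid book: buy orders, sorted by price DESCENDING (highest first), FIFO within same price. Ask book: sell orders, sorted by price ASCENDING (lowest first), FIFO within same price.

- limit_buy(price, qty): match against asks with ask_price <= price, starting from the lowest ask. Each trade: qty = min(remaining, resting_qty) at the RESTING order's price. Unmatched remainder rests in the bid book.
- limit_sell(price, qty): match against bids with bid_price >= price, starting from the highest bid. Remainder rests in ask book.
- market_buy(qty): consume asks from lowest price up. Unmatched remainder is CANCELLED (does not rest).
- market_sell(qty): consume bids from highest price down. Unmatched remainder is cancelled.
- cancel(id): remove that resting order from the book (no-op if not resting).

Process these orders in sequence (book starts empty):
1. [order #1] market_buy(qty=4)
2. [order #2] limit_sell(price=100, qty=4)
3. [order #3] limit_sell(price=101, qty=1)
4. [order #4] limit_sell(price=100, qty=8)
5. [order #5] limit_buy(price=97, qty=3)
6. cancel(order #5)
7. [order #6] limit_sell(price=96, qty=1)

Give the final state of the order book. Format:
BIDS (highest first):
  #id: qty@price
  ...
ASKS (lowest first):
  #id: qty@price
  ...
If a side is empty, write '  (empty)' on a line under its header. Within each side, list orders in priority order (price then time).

After op 1 [order #1] market_buy(qty=4): fills=none; bids=[-] asks=[-]
After op 2 [order #2] limit_sell(price=100, qty=4): fills=none; bids=[-] asks=[#2:4@100]
After op 3 [order #3] limit_sell(price=101, qty=1): fills=none; bids=[-] asks=[#2:4@100 #3:1@101]
After op 4 [order #4] limit_sell(price=100, qty=8): fills=none; bids=[-] asks=[#2:4@100 #4:8@100 #3:1@101]
After op 5 [order #5] limit_buy(price=97, qty=3): fills=none; bids=[#5:3@97] asks=[#2:4@100 #4:8@100 #3:1@101]
After op 6 cancel(order #5): fills=none; bids=[-] asks=[#2:4@100 #4:8@100 #3:1@101]
After op 7 [order #6] limit_sell(price=96, qty=1): fills=none; bids=[-] asks=[#6:1@96 #2:4@100 #4:8@100 #3:1@101]

Answer: BIDS (highest first):
  (empty)
ASKS (lowest first):
  #6: 1@96
  #2: 4@100
  #4: 8@100
  #3: 1@101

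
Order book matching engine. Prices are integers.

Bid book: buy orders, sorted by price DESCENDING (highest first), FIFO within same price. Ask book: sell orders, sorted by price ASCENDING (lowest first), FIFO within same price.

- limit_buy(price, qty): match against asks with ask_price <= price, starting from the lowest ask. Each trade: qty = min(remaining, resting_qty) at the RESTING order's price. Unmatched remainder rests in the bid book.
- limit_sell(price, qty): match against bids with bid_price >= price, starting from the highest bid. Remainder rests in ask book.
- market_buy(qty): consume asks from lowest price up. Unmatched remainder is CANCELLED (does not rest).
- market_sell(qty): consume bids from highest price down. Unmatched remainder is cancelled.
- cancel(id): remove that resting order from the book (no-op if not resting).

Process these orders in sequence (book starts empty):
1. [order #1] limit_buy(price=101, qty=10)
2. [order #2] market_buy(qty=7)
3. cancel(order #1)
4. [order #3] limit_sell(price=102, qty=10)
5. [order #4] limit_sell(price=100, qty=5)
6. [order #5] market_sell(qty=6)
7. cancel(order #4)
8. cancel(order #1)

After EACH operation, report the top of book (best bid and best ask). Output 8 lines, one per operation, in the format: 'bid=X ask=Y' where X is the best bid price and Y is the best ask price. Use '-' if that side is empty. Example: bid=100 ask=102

Answer: bid=101 ask=-
bid=101 ask=-
bid=- ask=-
bid=- ask=102
bid=- ask=100
bid=- ask=100
bid=- ask=102
bid=- ask=102

Derivation:
After op 1 [order #1] limit_buy(price=101, qty=10): fills=none; bids=[#1:10@101] asks=[-]
After op 2 [order #2] market_buy(qty=7): fills=none; bids=[#1:10@101] asks=[-]
After op 3 cancel(order #1): fills=none; bids=[-] asks=[-]
After op 4 [order #3] limit_sell(price=102, qty=10): fills=none; bids=[-] asks=[#3:10@102]
After op 5 [order #4] limit_sell(price=100, qty=5): fills=none; bids=[-] asks=[#4:5@100 #3:10@102]
After op 6 [order #5] market_sell(qty=6): fills=none; bids=[-] asks=[#4:5@100 #3:10@102]
After op 7 cancel(order #4): fills=none; bids=[-] asks=[#3:10@102]
After op 8 cancel(order #1): fills=none; bids=[-] asks=[#3:10@102]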